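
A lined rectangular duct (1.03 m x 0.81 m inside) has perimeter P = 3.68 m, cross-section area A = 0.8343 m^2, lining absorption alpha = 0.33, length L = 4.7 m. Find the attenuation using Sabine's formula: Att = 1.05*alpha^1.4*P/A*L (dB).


alpha^1.4 = 0.33^1.4 = 0.211797
Attenuation rate = 1.05 * alpha^1.4 * P / A
= 1.05 * 0.211797 * 3.68 / 0.8343 = 0.980922 dB/m
Total Att = 0.980922 * 4.7 = 4.6103 dB


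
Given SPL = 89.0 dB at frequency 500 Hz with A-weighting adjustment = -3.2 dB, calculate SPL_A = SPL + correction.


A-weighting table: 500 Hz -> -3.2 dB correction
SPL_A = SPL + correction = 89.0 + (-3.2) = 85.8 dBA


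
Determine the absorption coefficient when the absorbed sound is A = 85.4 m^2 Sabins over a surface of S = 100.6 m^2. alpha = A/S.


Absorption coefficient = absorbed power / incident power
alpha = A / S = 85.4 / 100.6 = 0.84891


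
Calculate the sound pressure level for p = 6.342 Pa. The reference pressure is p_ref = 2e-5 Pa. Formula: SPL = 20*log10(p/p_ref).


p / p_ref = 6.342 / 2e-5 = 317100
SPL = 20 * log10(317100) = 110.02 dB


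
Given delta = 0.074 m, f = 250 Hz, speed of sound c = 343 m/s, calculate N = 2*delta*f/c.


N = 2*delta*f/c = 2*delta/lambda, where lambda = c/f
lambda = 343 / 250 = 1.372 m
N = 2 * 0.074 / 1.372 = 0.10787


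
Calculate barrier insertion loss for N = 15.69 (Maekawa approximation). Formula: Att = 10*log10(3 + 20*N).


3 + 20*N = 3 + 20*15.69 = 316.8
Att = 10*log10(316.8) = 25.008 dB


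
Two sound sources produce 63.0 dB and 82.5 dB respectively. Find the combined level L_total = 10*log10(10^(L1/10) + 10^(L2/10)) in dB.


10^(63.0/10) = 1.99526e+06
10^(82.5/10) = 1.77828e+08
Sum = 1.99526e+06 + 1.77828e+08 = 1.79823e+08
L_total = 10*log10(1.79823e+08) = 82.548 dB


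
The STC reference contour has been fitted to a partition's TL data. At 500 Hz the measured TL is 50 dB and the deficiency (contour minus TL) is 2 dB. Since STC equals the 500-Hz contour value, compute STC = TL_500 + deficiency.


By ASTM E413, STC = value of the fitted reference contour at 500 Hz.
Contour value at 500 Hz = TL_500 + deficiency = 50 + 2 = 52
STC = 52


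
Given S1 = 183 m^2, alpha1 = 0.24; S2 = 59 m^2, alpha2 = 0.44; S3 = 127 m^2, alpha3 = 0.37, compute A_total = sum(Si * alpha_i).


183 * 0.24 = 43.92
59 * 0.44 = 25.96
127 * 0.37 = 46.99
A_total = 43.92 + 25.96 + 46.99 = 116.87 m^2


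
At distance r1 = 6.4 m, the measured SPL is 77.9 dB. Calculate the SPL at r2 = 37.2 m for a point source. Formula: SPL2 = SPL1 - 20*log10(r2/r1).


r2/r1 = 37.2/6.4 = 5.8125
Correction = 20*log10(5.8125) = 15.2873 dB
SPL2 = 77.9 - 15.2873 = 62.613 dB


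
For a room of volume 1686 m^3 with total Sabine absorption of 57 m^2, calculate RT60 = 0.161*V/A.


RT60 = 0.161 * 1686 / 57 = 4.7622 s


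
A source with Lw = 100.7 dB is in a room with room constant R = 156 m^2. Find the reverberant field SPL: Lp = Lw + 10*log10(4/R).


4/R = 4/156 = 0.025641
Lp = 100.7 + 10*log10(0.025641) = 84.789 dB


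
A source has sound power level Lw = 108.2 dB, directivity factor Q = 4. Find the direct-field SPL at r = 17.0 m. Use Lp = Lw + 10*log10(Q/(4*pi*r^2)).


4*pi*r^2 = 4*pi*17.0^2 = 3631.68 m^2
Q / (4*pi*r^2) = 4 / 3631.68 = 0.00110142
Lp = 108.2 + 10*log10(0.00110142) = 78.62 dB


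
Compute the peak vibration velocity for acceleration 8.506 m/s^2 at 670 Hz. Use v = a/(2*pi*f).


omega = 2*pi*f = 2*pi*670 = 4209.73 rad/s
v = a / omega = 8.506 / 4209.73 = 0.0020206 m/s


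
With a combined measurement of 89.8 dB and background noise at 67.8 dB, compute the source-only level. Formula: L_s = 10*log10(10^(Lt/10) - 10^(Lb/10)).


10^(89.8/10) = 9.54993e+08
10^(67.8/10) = 6.0256e+06
Difference = 9.54993e+08 - 6.0256e+06 = 9.48967e+08
L_source = 10*log10(9.48967e+08) = 89.773 dB


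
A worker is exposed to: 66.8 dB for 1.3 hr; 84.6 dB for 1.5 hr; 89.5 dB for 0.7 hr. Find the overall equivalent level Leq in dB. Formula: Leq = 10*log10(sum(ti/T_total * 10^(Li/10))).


T_total = 1.3 + 1.5 + 0.7 = 3.5 hr
(1.3/3.5) * 10^(66.8/10) = 1.77777e+06
(1.5/3.5) * 10^(84.6/10) = 1.23601e+08
(0.7/3.5) * 10^(89.5/10) = 1.7825e+08
Sum = 1.77777e+06 + 1.23601e+08 + 1.7825e+08 = 3.03629e+08
Leq = 10*log10(3.03629e+08) = 84.823 dB


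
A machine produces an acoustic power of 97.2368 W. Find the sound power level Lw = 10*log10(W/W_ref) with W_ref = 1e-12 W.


W / W_ref = 97.2368 / 1e-12 = 9.72368e+13
Lw = 10 * log10(9.72368e+13) = 139.88 dB


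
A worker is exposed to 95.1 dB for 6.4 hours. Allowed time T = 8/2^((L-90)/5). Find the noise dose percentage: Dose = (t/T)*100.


T_allowed = 8 / 2^((95.1 - 90)/5) = 3.94493 hr
Dose = 6.4 / 3.94493 * 100 = 162.23 %


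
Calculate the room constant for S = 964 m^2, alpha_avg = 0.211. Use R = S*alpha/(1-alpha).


R = 964 * 0.211 / (1 - 0.211) = 257.8 m^2


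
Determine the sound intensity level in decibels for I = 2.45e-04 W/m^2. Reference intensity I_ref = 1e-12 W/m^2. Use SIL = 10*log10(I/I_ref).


I / I_ref = 2.45e-04 / 1e-12 = 2.45e+08
SIL = 10 * log10(2.45e+08) = 83.892 dB


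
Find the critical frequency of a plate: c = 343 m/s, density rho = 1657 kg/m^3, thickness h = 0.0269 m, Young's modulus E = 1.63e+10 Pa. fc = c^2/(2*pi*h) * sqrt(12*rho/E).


12*rho/E = 12*1657/1.63e+10 = 1.21988e-06
sqrt(12*rho/E) = sqrt(1.21988e-06) = 0.00110448
c^2/(2*pi*h) = 343^2/(2*pi*0.0269) = 696075
fc = 696075 * 0.00110448 = 768.8 Hz


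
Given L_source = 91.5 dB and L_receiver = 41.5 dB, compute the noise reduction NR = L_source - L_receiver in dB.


NR = L_source - L_receiver (difference between source and receiving room levels)
NR = 91.5 - 41.5 = 50 dB


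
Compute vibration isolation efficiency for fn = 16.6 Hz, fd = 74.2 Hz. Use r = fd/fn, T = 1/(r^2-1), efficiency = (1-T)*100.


r = 74.2 / 16.6 = 4.46988
r^2 - 1 = 4.46988^2 - 1 = 18.9798
T = 1/18.9798 = 0.0526876
Efficiency = (1 - 0.0526876)*100 = 94.731 %


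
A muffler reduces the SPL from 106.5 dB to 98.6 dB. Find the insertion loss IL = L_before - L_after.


Insertion loss = SPL without muffler - SPL with muffler
IL = 106.5 - 98.6 = 7.9 dB


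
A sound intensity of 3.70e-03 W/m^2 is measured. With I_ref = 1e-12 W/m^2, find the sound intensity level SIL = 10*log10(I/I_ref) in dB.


I / I_ref = 3.70e-03 / 1e-12 = 3.7e+09
SIL = 10 * log10(3.7e+09) = 95.682 dB


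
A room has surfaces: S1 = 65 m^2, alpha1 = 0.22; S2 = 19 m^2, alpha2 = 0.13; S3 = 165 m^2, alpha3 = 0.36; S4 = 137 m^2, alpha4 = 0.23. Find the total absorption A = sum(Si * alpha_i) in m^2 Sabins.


65 * 0.22 = 14.3
19 * 0.13 = 2.47
165 * 0.36 = 59.4
137 * 0.23 = 31.51
A_total = 14.3 + 2.47 + 59.4 + 31.51 = 107.68 m^2


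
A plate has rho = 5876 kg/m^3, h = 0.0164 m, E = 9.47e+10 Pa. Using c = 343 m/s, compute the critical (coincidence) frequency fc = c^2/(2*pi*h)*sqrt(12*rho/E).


12*rho/E = 12*5876/9.47e+10 = 7.44583e-07
sqrt(12*rho/E) = sqrt(7.44583e-07) = 0.000862892
c^2/(2*pi*h) = 343^2/(2*pi*0.0164) = 1.14173e+06
fc = 1.14173e+06 * 0.000862892 = 985.19 Hz


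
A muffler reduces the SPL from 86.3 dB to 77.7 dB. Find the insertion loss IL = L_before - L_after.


Insertion loss = SPL without muffler - SPL with muffler
IL = 86.3 - 77.7 = 8.6 dB


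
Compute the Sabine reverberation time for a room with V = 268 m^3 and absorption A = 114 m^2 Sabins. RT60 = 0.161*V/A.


RT60 = 0.161 * 268 / 114 = 0.37849 s


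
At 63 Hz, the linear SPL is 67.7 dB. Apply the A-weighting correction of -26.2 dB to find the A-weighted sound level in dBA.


A-weighting table: 63 Hz -> -26.2 dB correction
SPL_A = SPL + correction = 67.7 + (-26.2) = 41.5 dBA


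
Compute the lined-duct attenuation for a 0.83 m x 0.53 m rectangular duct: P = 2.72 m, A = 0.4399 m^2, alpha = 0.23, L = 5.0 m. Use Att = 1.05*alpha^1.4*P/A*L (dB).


alpha^1.4 = 0.23^1.4 = 0.127767
Attenuation rate = 1.05 * alpha^1.4 * P / A
= 1.05 * 0.127767 * 2.72 / 0.4399 = 0.829513 dB/m
Total Att = 0.829513 * 5.0 = 4.1476 dB


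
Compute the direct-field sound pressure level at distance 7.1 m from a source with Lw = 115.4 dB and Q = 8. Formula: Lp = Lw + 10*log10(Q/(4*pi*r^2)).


4*pi*r^2 = 4*pi*7.1^2 = 633.471 m^2
Q / (4*pi*r^2) = 8 / 633.471 = 0.0126288
Lp = 115.4 + 10*log10(0.0126288) = 96.414 dB


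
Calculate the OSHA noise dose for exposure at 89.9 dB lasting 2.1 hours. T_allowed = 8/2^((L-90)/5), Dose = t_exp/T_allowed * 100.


T_allowed = 8 / 2^((89.9 - 90)/5) = 8.11168 hr
Dose = 2.1 / 8.11168 * 100 = 25.889 %


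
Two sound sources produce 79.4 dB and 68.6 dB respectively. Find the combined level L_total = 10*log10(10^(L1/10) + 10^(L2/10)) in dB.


10^(79.4/10) = 8.70964e+07
10^(68.6/10) = 7.24436e+06
Sum = 8.70964e+07 + 7.24436e+06 = 9.43408e+07
L_total = 10*log10(9.43408e+07) = 79.747 dB


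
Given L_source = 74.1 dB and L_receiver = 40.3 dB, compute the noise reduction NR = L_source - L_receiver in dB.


NR = L_source - L_receiver (difference between source and receiving room levels)
NR = 74.1 - 40.3 = 33.8 dB


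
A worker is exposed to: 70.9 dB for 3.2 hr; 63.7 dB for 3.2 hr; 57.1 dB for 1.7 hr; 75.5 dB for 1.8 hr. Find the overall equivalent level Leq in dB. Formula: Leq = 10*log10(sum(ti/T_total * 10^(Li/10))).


T_total = 3.2 + 3.2 + 1.7 + 1.8 = 9.9 hr
(3.2/9.9) * 10^(70.9/10) = 3.97663e+06
(3.2/9.9) * 10^(63.7/10) = 757731
(1.7/9.9) * 10^(57.1/10) = 88067.1
(1.8/9.9) * 10^(75.5/10) = 6.45115e+06
Sum = 3.97663e+06 + 757731 + 88067.1 + 6.45115e+06 = 1.12736e+07
Leq = 10*log10(1.12736e+07) = 70.521 dB


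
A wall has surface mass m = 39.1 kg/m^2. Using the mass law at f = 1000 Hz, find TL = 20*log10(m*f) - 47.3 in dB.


m * f = 39.1 * 1000 = 39100
20*log10(39100) = 91.8435 dB
TL = 91.8435 - 47.3 = 44.544 dB


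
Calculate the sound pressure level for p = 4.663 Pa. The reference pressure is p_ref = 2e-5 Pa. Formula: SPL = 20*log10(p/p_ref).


p / p_ref = 4.663 / 2e-5 = 233150
SPL = 20 * log10(233150) = 107.35 dB


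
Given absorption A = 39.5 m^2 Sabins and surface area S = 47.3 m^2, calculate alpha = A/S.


Absorption coefficient = absorbed power / incident power
alpha = A / S = 39.5 / 47.3 = 0.8351


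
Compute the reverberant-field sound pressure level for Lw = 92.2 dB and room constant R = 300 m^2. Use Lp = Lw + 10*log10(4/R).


4/R = 4/300 = 0.0133333
Lp = 92.2 + 10*log10(0.0133333) = 73.449 dB


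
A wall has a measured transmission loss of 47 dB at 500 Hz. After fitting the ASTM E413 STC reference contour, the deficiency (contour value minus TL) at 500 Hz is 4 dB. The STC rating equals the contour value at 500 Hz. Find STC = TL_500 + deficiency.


By ASTM E413, STC = value of the fitted reference contour at 500 Hz.
Contour value at 500 Hz = TL_500 + deficiency = 47 + 4 = 51
STC = 51


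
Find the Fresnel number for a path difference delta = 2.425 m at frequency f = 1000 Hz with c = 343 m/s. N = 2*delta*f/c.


N = 2*delta*f/c = 2*delta/lambda, where lambda = c/f
lambda = 343 / 1000 = 0.343 m
N = 2 * 2.425 / 0.343 = 14.14


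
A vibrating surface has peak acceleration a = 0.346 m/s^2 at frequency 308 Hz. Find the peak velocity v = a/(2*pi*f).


omega = 2*pi*f = 2*pi*308 = 1935.22 rad/s
v = a / omega = 0.346 / 1935.22 = 0.00017879 m/s


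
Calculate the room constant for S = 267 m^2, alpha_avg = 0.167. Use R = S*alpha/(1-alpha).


R = 267 * 0.167 / (1 - 0.167) = 53.528 m^2


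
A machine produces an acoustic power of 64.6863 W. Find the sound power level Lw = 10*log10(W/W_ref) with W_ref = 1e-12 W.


W / W_ref = 64.6863 / 1e-12 = 6.46863e+13
Lw = 10 * log10(6.46863e+13) = 138.11 dB


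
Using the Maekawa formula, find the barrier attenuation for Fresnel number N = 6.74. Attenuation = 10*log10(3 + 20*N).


3 + 20*N = 3 + 20*6.74 = 137.8
Att = 10*log10(137.8) = 21.392 dB


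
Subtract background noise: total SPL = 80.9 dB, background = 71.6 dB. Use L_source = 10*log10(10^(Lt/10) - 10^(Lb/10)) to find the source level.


10^(80.9/10) = 1.23027e+08
10^(71.6/10) = 1.44544e+07
Difference = 1.23027e+08 - 1.44544e+07 = 1.08573e+08
L_source = 10*log10(1.08573e+08) = 80.357 dB


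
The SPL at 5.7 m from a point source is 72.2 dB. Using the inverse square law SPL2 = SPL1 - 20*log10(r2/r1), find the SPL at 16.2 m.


r2/r1 = 16.2/5.7 = 2.84211
Correction = 20*log10(2.84211) = 9.07282 dB
SPL2 = 72.2 - 9.07282 = 63.127 dB


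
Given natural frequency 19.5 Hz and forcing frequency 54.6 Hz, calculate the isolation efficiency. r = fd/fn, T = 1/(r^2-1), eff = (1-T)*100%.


r = 54.6 / 19.5 = 2.8
r^2 - 1 = 2.8^2 - 1 = 6.84
T = 1/6.84 = 0.146199
Efficiency = (1 - 0.146199)*100 = 85.38 %


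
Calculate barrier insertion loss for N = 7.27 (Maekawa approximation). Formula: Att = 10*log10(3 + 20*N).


3 + 20*N = 3 + 20*7.27 = 148.4
Att = 10*log10(148.4) = 21.714 dB


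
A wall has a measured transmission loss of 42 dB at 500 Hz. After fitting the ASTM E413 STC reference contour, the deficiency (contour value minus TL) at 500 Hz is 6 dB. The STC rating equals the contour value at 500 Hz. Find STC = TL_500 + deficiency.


By ASTM E413, STC = value of the fitted reference contour at 500 Hz.
Contour value at 500 Hz = TL_500 + deficiency = 42 + 6 = 48
STC = 48


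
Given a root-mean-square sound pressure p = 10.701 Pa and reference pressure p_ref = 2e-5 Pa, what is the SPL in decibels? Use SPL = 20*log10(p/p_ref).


p / p_ref = 10.701 / 2e-5 = 535050
SPL = 20 * log10(535050) = 114.57 dB


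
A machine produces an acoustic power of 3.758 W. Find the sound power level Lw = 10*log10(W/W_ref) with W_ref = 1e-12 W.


W / W_ref = 3.758 / 1e-12 = 3.758e+12
Lw = 10 * log10(3.758e+12) = 125.75 dB


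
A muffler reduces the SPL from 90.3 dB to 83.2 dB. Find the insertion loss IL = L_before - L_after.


Insertion loss = SPL without muffler - SPL with muffler
IL = 90.3 - 83.2 = 7.1 dB


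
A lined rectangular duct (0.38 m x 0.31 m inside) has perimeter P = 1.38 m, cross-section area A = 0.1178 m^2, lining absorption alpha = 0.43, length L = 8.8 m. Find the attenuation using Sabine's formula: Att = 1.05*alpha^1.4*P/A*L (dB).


alpha^1.4 = 0.43^1.4 = 0.3068
Attenuation rate = 1.05 * alpha^1.4 * P / A
= 1.05 * 0.3068 * 1.38 / 0.1178 = 3.7738 dB/m
Total Att = 3.7738 * 8.8 = 33.209 dB


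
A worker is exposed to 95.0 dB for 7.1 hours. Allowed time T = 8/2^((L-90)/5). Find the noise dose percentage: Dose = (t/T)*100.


T_allowed = 8 / 2^((95.0 - 90)/5) = 4 hr
Dose = 7.1 / 4 * 100 = 177.5 %


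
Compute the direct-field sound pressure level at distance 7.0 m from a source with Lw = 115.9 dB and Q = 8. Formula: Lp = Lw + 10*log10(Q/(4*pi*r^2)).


4*pi*r^2 = 4*pi*7.0^2 = 615.752 m^2
Q / (4*pi*r^2) = 8 / 615.752 = 0.0129922
Lp = 115.9 + 10*log10(0.0129922) = 97.037 dB


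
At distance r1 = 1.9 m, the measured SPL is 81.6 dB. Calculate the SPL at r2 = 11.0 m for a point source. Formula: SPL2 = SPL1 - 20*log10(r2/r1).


r2/r1 = 11.0/1.9 = 5.78947
Correction = 20*log10(5.78947) = 15.2528 dB
SPL2 = 81.6 - 15.2528 = 66.347 dB


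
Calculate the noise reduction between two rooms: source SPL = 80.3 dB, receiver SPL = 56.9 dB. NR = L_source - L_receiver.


NR = L_source - L_receiver (difference between source and receiving room levels)
NR = 80.3 - 56.9 = 23.4 dB


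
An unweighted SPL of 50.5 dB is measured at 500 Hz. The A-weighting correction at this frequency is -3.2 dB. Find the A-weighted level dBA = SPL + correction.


A-weighting table: 500 Hz -> -3.2 dB correction
SPL_A = SPL + correction = 50.5 + (-3.2) = 47.3 dBA


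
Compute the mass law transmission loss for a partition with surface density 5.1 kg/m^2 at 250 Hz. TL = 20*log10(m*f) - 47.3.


m * f = 5.1 * 250 = 1275
20*log10(1275) = 62.1102 dB
TL = 62.1102 - 47.3 = 14.81 dB


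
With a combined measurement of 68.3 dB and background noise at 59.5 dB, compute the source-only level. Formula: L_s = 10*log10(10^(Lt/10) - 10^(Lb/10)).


10^(68.3/10) = 6.76083e+06
10^(59.5/10) = 891251
Difference = 6.76083e+06 - 891251 = 5.86958e+06
L_source = 10*log10(5.86958e+06) = 67.686 dB


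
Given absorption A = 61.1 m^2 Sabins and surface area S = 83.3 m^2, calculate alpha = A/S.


Absorption coefficient = absorbed power / incident power
alpha = A / S = 61.1 / 83.3 = 0.73349


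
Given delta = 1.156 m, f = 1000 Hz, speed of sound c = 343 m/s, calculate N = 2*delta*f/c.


N = 2*delta*f/c = 2*delta/lambda, where lambda = c/f
lambda = 343 / 1000 = 0.343 m
N = 2 * 1.156 / 0.343 = 6.7405


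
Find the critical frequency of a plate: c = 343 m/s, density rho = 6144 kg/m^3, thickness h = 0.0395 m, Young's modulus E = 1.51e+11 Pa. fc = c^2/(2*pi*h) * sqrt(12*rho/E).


12*rho/E = 12*6144/1.51e+11 = 4.88265e-07
sqrt(12*rho/E) = sqrt(4.88265e-07) = 0.00069876
c^2/(2*pi*h) = 343^2/(2*pi*0.0395) = 474036
fc = 474036 * 0.00069876 = 331.24 Hz


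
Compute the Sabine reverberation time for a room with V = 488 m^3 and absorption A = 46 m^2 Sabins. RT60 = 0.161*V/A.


RT60 = 0.161 * 488 / 46 = 1.708 s


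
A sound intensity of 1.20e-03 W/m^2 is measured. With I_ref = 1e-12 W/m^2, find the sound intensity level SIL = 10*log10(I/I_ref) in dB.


I / I_ref = 1.20e-03 / 1e-12 = 1.2e+09
SIL = 10 * log10(1.2e+09) = 90.792 dB


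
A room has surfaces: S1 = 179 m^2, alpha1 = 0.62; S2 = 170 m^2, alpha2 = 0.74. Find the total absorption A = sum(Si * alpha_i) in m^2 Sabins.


179 * 0.62 = 110.98
170 * 0.74 = 125.8
A_total = 110.98 + 125.8 = 236.78 m^2


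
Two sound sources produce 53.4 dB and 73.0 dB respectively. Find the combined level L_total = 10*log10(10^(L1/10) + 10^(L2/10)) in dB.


10^(53.4/10) = 218776
10^(73.0/10) = 1.99526e+07
Sum = 218776 + 1.99526e+07 = 2.01714e+07
L_total = 10*log10(2.01714e+07) = 73.047 dB


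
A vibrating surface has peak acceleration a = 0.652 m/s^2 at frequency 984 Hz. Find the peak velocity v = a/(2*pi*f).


omega = 2*pi*f = 2*pi*984 = 6182.65 rad/s
v = a / omega = 0.652 / 6182.65 = 0.00010546 m/s


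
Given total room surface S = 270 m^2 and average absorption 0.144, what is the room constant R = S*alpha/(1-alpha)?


R = 270 * 0.144 / (1 - 0.144) = 45.421 m^2


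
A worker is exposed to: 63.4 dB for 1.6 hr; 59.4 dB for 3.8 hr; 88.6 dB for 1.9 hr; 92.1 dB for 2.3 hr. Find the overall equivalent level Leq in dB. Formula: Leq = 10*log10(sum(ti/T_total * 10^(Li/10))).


T_total = 1.6 + 3.8 + 1.9 + 2.3 = 9.6 hr
(1.6/9.6) * 10^(63.4/10) = 364627
(3.8/9.6) * 10^(59.4/10) = 344756
(1.9/9.6) * 10^(88.6/10) = 1.43378e+08
(2.3/9.6) * 10^(92.1/10) = 3.88559e+08
Sum = 364627 + 344756 + 1.43378e+08 + 3.88559e+08 = 5.32646e+08
Leq = 10*log10(5.32646e+08) = 87.264 dB


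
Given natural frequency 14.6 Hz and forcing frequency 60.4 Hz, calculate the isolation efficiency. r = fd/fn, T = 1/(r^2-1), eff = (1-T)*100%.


r = 60.4 / 14.6 = 4.13699
r^2 - 1 = 4.13699^2 - 1 = 16.1147
T = 1/16.1147 = 0.0620551
Efficiency = (1 - 0.0620551)*100 = 93.794 %


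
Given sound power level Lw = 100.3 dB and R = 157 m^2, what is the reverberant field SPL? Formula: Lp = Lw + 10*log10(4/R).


4/R = 4/157 = 0.0254777
Lp = 100.3 + 10*log10(0.0254777) = 84.362 dB


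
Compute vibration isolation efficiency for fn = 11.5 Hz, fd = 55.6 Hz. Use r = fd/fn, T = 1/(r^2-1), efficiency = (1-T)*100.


r = 55.6 / 11.5 = 4.83478
r^2 - 1 = 4.83478^2 - 1 = 22.3751
T = 1/22.3751 = 0.0446925
Efficiency = (1 - 0.0446925)*100 = 95.531 %


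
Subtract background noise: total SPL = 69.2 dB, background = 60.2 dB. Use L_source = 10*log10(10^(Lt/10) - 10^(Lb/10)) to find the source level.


10^(69.2/10) = 8.31764e+06
10^(60.2/10) = 1.04713e+06
Difference = 8.31764e+06 - 1.04713e+06 = 7.27051e+06
L_source = 10*log10(7.27051e+06) = 68.616 dB


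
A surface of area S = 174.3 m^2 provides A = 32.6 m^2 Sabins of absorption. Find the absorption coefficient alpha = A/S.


Absorption coefficient = absorbed power / incident power
alpha = A / S = 32.6 / 174.3 = 0.18703


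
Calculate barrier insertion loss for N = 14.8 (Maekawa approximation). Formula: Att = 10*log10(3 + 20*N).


3 + 20*N = 3 + 20*14.8 = 299
Att = 10*log10(299) = 24.757 dB


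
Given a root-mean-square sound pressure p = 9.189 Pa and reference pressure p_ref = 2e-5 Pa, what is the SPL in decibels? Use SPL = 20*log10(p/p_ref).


p / p_ref = 9.189 / 2e-5 = 459450
SPL = 20 * log10(459450) = 113.24 dB


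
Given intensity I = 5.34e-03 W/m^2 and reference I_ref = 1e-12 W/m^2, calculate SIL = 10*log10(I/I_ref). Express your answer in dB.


I / I_ref = 5.34e-03 / 1e-12 = 5.34e+09
SIL = 10 * log10(5.34e+09) = 97.275 dB


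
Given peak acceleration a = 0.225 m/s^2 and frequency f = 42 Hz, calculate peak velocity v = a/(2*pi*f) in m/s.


omega = 2*pi*f = 2*pi*42 = 263.894 rad/s
v = a / omega = 0.225 / 263.894 = 0.00085262 m/s


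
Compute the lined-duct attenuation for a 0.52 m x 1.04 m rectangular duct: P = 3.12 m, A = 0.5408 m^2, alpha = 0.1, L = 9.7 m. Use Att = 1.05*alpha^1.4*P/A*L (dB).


alpha^1.4 = 0.1^1.4 = 0.0398107
Attenuation rate = 1.05 * alpha^1.4 * P / A
= 1.05 * 0.0398107 * 3.12 / 0.5408 = 0.241161 dB/m
Total Att = 0.241161 * 9.7 = 2.3393 dB


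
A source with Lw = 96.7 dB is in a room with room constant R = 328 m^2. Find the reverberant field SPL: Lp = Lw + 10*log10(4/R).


4/R = 4/328 = 0.0121951
Lp = 96.7 + 10*log10(0.0121951) = 77.562 dB


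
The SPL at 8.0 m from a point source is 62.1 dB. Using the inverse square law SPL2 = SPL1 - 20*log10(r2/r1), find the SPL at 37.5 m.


r2/r1 = 37.5/8.0 = 4.6875
Correction = 20*log10(4.6875) = 13.4188 dB
SPL2 = 62.1 - 13.4188 = 48.681 dB


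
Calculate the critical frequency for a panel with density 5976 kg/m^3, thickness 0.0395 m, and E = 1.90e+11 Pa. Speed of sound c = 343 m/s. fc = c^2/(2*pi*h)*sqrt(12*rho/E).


12*rho/E = 12*5976/1.90e+11 = 3.77432e-07
sqrt(12*rho/E) = sqrt(3.77432e-07) = 0.000614355
c^2/(2*pi*h) = 343^2/(2*pi*0.0395) = 474036
fc = 474036 * 0.000614355 = 291.23 Hz


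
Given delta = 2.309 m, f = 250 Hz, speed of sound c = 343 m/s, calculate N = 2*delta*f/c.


N = 2*delta*f/c = 2*delta/lambda, where lambda = c/f
lambda = 343 / 250 = 1.372 m
N = 2 * 2.309 / 1.372 = 3.3659


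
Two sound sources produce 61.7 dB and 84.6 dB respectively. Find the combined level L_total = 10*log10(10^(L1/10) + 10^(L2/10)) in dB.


10^(61.7/10) = 1.47911e+06
10^(84.6/10) = 2.88403e+08
Sum = 1.47911e+06 + 2.88403e+08 = 2.89882e+08
L_total = 10*log10(2.89882e+08) = 84.622 dB


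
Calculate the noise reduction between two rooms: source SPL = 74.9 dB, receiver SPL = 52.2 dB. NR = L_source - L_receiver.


NR = L_source - L_receiver (difference between source and receiving room levels)
NR = 74.9 - 52.2 = 22.7 dB


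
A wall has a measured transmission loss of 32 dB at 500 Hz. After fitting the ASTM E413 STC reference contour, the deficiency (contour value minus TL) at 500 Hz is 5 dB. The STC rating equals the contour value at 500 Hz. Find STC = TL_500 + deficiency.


By ASTM E413, STC = value of the fitted reference contour at 500 Hz.
Contour value at 500 Hz = TL_500 + deficiency = 32 + 5 = 37
STC = 37


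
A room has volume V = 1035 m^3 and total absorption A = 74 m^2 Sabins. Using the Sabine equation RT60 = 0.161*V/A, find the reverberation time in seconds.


RT60 = 0.161 * 1035 / 74 = 2.2518 s


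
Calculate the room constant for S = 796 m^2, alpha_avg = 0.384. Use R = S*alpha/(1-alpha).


R = 796 * 0.384 / (1 - 0.384) = 496.21 m^2


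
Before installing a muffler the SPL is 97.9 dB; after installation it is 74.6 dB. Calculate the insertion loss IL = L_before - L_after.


Insertion loss = SPL without muffler - SPL with muffler
IL = 97.9 - 74.6 = 23.3 dB


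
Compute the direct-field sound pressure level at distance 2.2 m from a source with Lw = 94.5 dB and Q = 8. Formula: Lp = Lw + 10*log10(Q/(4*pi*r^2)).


4*pi*r^2 = 4*pi*2.2^2 = 60.8212 m^2
Q / (4*pi*r^2) = 8 / 60.8212 = 0.131533
Lp = 94.5 + 10*log10(0.131533) = 85.69 dB


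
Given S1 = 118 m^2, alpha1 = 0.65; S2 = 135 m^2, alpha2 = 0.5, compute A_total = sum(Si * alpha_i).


118 * 0.65 = 76.7
135 * 0.5 = 67.5
A_total = 76.7 + 67.5 = 144.2 m^2


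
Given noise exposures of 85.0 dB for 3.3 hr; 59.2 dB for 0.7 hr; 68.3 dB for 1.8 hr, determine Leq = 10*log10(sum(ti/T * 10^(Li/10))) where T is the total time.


T_total = 3.3 + 0.7 + 1.8 = 5.8 hr
(3.3/5.8) * 10^(85.0/10) = 1.79923e+08
(0.7/5.8) * 10^(59.2/10) = 100385
(1.8/5.8) * 10^(68.3/10) = 2.09819e+06
Sum = 1.79923e+08 + 100385 + 2.09819e+06 = 1.82122e+08
Leq = 10*log10(1.82122e+08) = 82.604 dB


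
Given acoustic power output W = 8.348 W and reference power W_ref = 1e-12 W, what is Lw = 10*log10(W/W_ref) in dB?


W / W_ref = 8.348 / 1e-12 = 8.348e+12
Lw = 10 * log10(8.348e+12) = 129.22 dB


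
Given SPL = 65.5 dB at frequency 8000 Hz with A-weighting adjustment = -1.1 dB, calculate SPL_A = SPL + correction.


A-weighting table: 8000 Hz -> -1.1 dB correction
SPL_A = SPL + correction = 65.5 + (-1.1) = 64.4 dBA


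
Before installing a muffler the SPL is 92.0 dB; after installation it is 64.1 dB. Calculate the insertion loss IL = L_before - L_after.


Insertion loss = SPL without muffler - SPL with muffler
IL = 92.0 - 64.1 = 27.9 dB


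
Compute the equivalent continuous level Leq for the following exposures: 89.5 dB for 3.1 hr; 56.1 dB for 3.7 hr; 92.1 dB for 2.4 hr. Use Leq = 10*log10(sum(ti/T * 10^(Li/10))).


T_total = 3.1 + 3.7 + 2.4 = 9.2 hr
(3.1/9.2) * 10^(89.5/10) = 3.00313e+08
(3.7/9.2) * 10^(56.1/10) = 163838
(2.4/9.2) * 10^(92.1/10) = 4.23081e+08
Sum = 3.00313e+08 + 163838 + 4.23081e+08 = 7.23558e+08
Leq = 10*log10(7.23558e+08) = 88.595 dB


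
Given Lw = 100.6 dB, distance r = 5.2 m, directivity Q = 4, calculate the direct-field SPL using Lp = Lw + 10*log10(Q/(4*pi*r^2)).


4*pi*r^2 = 4*pi*5.2^2 = 339.795 m^2
Q / (4*pi*r^2) = 4 / 339.795 = 0.0117718
Lp = 100.6 + 10*log10(0.0117718) = 81.308 dB


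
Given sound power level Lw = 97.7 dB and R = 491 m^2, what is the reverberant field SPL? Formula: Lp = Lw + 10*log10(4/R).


4/R = 4/491 = 0.00814664
Lp = 97.7 + 10*log10(0.00814664) = 76.81 dB


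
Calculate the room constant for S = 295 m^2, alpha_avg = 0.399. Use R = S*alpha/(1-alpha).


R = 295 * 0.399 / (1 - 0.399) = 195.85 m^2


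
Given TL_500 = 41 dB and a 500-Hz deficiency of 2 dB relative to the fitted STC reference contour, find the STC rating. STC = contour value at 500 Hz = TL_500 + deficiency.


By ASTM E413, STC = value of the fitted reference contour at 500 Hz.
Contour value at 500 Hz = TL_500 + deficiency = 41 + 2 = 43
STC = 43


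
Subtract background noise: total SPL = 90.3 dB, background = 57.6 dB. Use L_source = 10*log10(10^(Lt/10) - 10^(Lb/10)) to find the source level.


10^(90.3/10) = 1.07152e+09
10^(57.6/10) = 575440
Difference = 1.07152e+09 - 575440 = 1.07094e+09
L_source = 10*log10(1.07094e+09) = 90.298 dB


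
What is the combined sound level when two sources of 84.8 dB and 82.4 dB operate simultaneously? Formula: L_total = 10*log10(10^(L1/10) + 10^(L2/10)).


10^(84.8/10) = 3.01995e+08
10^(82.4/10) = 1.7378e+08
Sum = 3.01995e+08 + 1.7378e+08 = 4.75775e+08
L_total = 10*log10(4.75775e+08) = 86.774 dB


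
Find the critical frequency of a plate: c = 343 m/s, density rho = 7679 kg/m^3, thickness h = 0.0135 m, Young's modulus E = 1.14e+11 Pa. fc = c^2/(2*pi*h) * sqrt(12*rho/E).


12*rho/E = 12*7679/1.14e+11 = 8.08316e-07
sqrt(12*rho/E) = sqrt(8.08316e-07) = 0.000899064
c^2/(2*pi*h) = 343^2/(2*pi*0.0135) = 1.38699e+06
fc = 1.38699e+06 * 0.000899064 = 1247 Hz


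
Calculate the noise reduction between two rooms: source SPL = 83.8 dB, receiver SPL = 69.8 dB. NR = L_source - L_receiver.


NR = L_source - L_receiver (difference between source and receiving room levels)
NR = 83.8 - 69.8 = 14 dB


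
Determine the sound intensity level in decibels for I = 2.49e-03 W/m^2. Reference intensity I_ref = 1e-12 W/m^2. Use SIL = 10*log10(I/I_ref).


I / I_ref = 2.49e-03 / 1e-12 = 2.49e+09
SIL = 10 * log10(2.49e+09) = 93.962 dB


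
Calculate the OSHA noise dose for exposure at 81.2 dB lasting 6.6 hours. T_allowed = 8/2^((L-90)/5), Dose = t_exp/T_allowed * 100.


T_allowed = 8 / 2^((81.2 - 90)/5) = 27.0958 hr
Dose = 6.6 / 27.0958 * 100 = 24.358 %


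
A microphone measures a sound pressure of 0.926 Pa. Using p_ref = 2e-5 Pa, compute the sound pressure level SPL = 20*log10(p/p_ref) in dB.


p / p_ref = 0.926 / 2e-5 = 46300
SPL = 20 * log10(46300) = 93.312 dB


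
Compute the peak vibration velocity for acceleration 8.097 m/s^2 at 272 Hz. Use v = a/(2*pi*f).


omega = 2*pi*f = 2*pi*272 = 1709.03 rad/s
v = a / omega = 8.097 / 1709.03 = 0.0047378 m/s


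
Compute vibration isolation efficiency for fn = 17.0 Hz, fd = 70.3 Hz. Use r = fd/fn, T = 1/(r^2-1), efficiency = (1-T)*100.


r = 70.3 / 17.0 = 4.13529
r^2 - 1 = 4.13529^2 - 1 = 16.1006
T = 1/16.1006 = 0.0621095
Efficiency = (1 - 0.0621095)*100 = 93.789 %


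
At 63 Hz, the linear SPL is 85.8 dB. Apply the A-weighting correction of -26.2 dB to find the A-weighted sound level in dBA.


A-weighting table: 63 Hz -> -26.2 dB correction
SPL_A = SPL + correction = 85.8 + (-26.2) = 59.6 dBA


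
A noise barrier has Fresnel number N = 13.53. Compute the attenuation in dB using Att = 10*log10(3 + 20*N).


3 + 20*N = 3 + 20*13.53 = 273.6
Att = 10*log10(273.6) = 24.371 dB


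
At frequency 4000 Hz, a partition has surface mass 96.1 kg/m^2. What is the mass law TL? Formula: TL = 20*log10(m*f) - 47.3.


m * f = 96.1 * 4000 = 384400
20*log10(384400) = 111.696 dB
TL = 111.696 - 47.3 = 64.396 dB


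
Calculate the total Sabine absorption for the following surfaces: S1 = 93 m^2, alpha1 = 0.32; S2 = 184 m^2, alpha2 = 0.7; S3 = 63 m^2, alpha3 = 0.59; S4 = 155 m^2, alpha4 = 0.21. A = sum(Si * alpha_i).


93 * 0.32 = 29.76
184 * 0.7 = 128.8
63 * 0.59 = 37.17
155 * 0.21 = 32.55
A_total = 29.76 + 128.8 + 37.17 + 32.55 = 228.28 m^2


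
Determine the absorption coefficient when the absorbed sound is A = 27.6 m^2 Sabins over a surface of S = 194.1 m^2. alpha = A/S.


Absorption coefficient = absorbed power / incident power
alpha = A / S = 27.6 / 194.1 = 0.14219


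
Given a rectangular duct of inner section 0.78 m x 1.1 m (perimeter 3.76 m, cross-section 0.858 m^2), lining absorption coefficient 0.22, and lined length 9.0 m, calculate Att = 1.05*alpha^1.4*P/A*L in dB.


alpha^1.4 = 0.22^1.4 = 0.120058
Attenuation rate = 1.05 * alpha^1.4 * P / A
= 1.05 * 0.120058 * 3.76 / 0.858 = 0.552435 dB/m
Total Att = 0.552435 * 9.0 = 4.9719 dB


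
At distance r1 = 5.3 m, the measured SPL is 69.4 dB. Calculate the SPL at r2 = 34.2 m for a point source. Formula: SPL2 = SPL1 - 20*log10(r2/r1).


r2/r1 = 34.2/5.3 = 6.45283
Correction = 20*log10(6.45283) = 16.195 dB
SPL2 = 69.4 - 16.195 = 53.205 dB


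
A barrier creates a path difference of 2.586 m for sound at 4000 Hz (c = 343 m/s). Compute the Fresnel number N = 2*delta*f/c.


N = 2*delta*f/c = 2*delta/lambda, where lambda = c/f
lambda = 343 / 4000 = 0.08575 m
N = 2 * 2.586 / 0.08575 = 60.315


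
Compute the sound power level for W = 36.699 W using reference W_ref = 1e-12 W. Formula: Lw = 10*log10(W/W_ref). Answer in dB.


W / W_ref = 36.699 / 1e-12 = 3.6699e+13
Lw = 10 * log10(3.6699e+13) = 135.65 dB


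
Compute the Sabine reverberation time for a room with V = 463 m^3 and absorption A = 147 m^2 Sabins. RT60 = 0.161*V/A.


RT60 = 0.161 * 463 / 147 = 0.5071 s


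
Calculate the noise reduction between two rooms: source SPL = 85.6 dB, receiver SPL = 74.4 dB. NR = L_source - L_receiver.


NR = L_source - L_receiver (difference between source and receiving room levels)
NR = 85.6 - 74.4 = 11.2 dB


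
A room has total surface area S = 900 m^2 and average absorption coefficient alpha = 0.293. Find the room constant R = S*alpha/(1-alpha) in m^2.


R = 900 * 0.293 / (1 - 0.293) = 372.98 m^2


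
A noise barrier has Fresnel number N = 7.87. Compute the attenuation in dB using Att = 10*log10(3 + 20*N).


3 + 20*N = 3 + 20*7.87 = 160.4
Att = 10*log10(160.4) = 22.052 dB


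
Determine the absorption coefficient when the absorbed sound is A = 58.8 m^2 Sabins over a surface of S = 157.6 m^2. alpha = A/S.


Absorption coefficient = absorbed power / incident power
alpha = A / S = 58.8 / 157.6 = 0.3731


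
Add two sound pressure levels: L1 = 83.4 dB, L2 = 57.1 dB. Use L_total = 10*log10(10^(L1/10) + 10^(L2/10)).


10^(83.4/10) = 2.18776e+08
10^(57.1/10) = 512861
Sum = 2.18776e+08 + 512861 = 2.19289e+08
L_total = 10*log10(2.19289e+08) = 83.41 dB


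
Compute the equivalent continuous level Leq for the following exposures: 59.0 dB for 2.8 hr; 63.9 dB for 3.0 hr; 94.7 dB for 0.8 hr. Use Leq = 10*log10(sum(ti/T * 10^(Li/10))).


T_total = 2.8 + 3.0 + 0.8 = 6.6 hr
(2.8/6.6) * 10^(59.0/10) = 336988
(3.0/6.6) * 10^(63.9/10) = 1.11578e+06
(0.8/6.6) * 10^(94.7/10) = 3.57722e+08
Sum = 336988 + 1.11578e+06 + 3.57722e+08 = 3.59175e+08
Leq = 10*log10(3.59175e+08) = 85.553 dB


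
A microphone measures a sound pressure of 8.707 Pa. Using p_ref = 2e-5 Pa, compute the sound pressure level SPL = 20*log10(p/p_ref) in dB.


p / p_ref = 8.707 / 2e-5 = 435350
SPL = 20 * log10(435350) = 112.78 dB


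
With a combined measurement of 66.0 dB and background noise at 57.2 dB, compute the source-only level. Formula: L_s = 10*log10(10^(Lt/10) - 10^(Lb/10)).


10^(66.0/10) = 3.98107e+06
10^(57.2/10) = 524807
Difference = 3.98107e+06 - 524807 = 3.45626e+06
L_source = 10*log10(3.45626e+06) = 65.386 dB


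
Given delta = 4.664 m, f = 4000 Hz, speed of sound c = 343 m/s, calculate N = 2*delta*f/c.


N = 2*delta*f/c = 2*delta/lambda, where lambda = c/f
lambda = 343 / 4000 = 0.08575 m
N = 2 * 4.664 / 0.08575 = 108.78


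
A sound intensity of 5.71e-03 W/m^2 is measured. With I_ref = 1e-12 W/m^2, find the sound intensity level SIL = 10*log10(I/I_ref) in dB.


I / I_ref = 5.71e-03 / 1e-12 = 5.71e+09
SIL = 10 * log10(5.71e+09) = 97.566 dB


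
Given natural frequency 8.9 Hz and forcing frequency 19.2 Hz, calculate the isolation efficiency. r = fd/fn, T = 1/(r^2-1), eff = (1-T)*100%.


r = 19.2 / 8.9 = 2.1573
r^2 - 1 = 2.1573^2 - 1 = 3.65394
T = 1/3.65394 = 0.273677
Efficiency = (1 - 0.273677)*100 = 72.632 %


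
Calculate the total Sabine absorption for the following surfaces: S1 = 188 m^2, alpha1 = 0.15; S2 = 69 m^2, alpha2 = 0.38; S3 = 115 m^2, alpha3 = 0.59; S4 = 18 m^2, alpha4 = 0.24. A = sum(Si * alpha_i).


188 * 0.15 = 28.2
69 * 0.38 = 26.22
115 * 0.59 = 67.85
18 * 0.24 = 4.32
A_total = 28.2 + 26.22 + 67.85 + 4.32 = 126.59 m^2


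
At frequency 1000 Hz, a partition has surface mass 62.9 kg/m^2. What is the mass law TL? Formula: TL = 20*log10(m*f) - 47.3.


m * f = 62.9 * 1000 = 62900
20*log10(62900) = 95.973 dB
TL = 95.973 - 47.3 = 48.673 dB


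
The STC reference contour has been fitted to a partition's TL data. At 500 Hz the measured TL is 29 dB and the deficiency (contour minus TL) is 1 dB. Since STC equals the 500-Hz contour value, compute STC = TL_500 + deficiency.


By ASTM E413, STC = value of the fitted reference contour at 500 Hz.
Contour value at 500 Hz = TL_500 + deficiency = 29 + 1 = 30
STC = 30


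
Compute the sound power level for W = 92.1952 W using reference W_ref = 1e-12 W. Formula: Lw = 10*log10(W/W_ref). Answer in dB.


W / W_ref = 92.1952 / 1e-12 = 9.21952e+13
Lw = 10 * log10(9.21952e+13) = 139.65 dB


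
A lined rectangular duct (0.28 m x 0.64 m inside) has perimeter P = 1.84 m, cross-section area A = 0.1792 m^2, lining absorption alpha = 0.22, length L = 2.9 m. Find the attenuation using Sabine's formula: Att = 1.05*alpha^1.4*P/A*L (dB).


alpha^1.4 = 0.22^1.4 = 0.120058
Attenuation rate = 1.05 * alpha^1.4 * P / A
= 1.05 * 0.120058 * 1.84 / 0.1792 = 1.29438 dB/m
Total Att = 1.29438 * 2.9 = 3.7537 dB


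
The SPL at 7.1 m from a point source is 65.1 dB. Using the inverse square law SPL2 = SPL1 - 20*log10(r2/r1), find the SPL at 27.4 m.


r2/r1 = 27.4/7.1 = 3.85915
Correction = 20*log10(3.85915) = 11.7298 dB
SPL2 = 65.1 - 11.7298 = 53.37 dB


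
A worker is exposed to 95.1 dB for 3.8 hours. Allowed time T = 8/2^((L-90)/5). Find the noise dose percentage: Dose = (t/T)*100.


T_allowed = 8 / 2^((95.1 - 90)/5) = 3.94493 hr
Dose = 3.8 / 3.94493 * 100 = 96.326 %


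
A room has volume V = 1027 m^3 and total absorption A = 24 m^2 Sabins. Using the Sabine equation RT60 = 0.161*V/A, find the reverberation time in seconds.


RT60 = 0.161 * 1027 / 24 = 6.8895 s


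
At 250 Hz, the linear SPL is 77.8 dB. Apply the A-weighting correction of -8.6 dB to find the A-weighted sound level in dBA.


A-weighting table: 250 Hz -> -8.6 dB correction
SPL_A = SPL + correction = 77.8 + (-8.6) = 69.2 dBA


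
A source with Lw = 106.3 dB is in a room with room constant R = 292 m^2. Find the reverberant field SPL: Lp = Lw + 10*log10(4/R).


4/R = 4/292 = 0.0136986
Lp = 106.3 + 10*log10(0.0136986) = 87.667 dB


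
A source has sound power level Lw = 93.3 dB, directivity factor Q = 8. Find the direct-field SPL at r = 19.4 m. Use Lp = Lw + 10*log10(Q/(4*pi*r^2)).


4*pi*r^2 = 4*pi*19.4^2 = 4729.48 m^2
Q / (4*pi*r^2) = 8 / 4729.48 = 0.00169152
Lp = 93.3 + 10*log10(0.00169152) = 65.583 dB


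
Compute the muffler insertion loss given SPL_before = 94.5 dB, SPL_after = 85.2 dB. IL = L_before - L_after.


Insertion loss = SPL without muffler - SPL with muffler
IL = 94.5 - 85.2 = 9.3 dB


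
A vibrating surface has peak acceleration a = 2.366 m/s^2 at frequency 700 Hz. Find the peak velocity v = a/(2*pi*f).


omega = 2*pi*f = 2*pi*700 = 4398.23 rad/s
v = a / omega = 2.366 / 4398.23 = 0.00053794 m/s


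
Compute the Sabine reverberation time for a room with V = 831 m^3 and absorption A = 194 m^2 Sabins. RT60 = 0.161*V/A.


RT60 = 0.161 * 831 / 194 = 0.68964 s


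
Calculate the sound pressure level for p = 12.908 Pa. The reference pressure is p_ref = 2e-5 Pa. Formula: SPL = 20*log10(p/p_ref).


p / p_ref = 12.908 / 2e-5 = 645400
SPL = 20 * log10(645400) = 116.2 dB


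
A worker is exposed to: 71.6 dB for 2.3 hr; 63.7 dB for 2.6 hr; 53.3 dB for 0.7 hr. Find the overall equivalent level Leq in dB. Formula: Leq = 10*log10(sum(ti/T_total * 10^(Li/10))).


T_total = 2.3 + 2.6 + 0.7 = 5.6 hr
(2.3/5.6) * 10^(71.6/10) = 5.93663e+06
(2.6/5.6) * 10^(63.7/10) = 1.08839e+06
(0.7/5.6) * 10^(53.3/10) = 26724.5
Sum = 5.93663e+06 + 1.08839e+06 + 26724.5 = 7.05174e+06
Leq = 10*log10(7.05174e+06) = 68.483 dB


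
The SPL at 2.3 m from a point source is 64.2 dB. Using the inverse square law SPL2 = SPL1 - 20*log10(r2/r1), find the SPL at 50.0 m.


r2/r1 = 50.0/2.3 = 21.7391
Correction = 20*log10(21.7391) = 26.7448 dB
SPL2 = 64.2 - 26.7448 = 37.455 dB


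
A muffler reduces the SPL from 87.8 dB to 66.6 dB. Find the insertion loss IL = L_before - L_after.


Insertion loss = SPL without muffler - SPL with muffler
IL = 87.8 - 66.6 = 21.2 dB


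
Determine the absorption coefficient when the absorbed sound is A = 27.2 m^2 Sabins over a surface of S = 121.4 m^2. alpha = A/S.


Absorption coefficient = absorbed power / incident power
alpha = A / S = 27.2 / 121.4 = 0.22405


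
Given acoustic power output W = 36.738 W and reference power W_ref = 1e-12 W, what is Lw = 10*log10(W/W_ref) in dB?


W / W_ref = 36.738 / 1e-12 = 3.6738e+13
Lw = 10 * log10(3.6738e+13) = 135.65 dB


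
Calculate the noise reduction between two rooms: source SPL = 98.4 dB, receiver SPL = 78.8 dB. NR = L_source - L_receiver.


NR = L_source - L_receiver (difference between source and receiving room levels)
NR = 98.4 - 78.8 = 19.6 dB


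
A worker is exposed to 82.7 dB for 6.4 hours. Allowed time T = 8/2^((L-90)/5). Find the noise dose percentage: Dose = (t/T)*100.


T_allowed = 8 / 2^((82.7 - 90)/5) = 22.0087 hr
Dose = 6.4 / 22.0087 * 100 = 29.079 %
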